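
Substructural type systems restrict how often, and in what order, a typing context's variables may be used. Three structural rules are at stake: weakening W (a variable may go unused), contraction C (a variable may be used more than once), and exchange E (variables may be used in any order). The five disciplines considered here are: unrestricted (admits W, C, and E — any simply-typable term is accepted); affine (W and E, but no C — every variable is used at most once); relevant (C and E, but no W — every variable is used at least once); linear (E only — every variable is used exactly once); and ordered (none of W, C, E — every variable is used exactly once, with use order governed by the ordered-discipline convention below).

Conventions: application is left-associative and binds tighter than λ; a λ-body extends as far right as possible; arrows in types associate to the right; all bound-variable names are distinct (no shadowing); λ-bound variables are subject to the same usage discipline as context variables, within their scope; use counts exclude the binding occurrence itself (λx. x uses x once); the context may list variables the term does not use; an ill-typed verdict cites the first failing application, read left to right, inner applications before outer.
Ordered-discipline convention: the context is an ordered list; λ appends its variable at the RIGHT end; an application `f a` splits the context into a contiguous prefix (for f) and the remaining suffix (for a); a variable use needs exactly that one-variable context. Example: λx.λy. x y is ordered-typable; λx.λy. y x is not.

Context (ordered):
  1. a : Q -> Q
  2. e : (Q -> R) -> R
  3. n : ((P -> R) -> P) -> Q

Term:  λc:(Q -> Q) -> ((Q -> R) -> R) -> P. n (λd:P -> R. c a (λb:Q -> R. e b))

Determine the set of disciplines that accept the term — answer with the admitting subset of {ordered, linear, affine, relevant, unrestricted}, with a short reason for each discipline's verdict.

admitting disciplines: affine, unrestricted
use counts: a ×1; e ×1; n ×1; c (λ-bound) ×1; d (λ-bound) ×0; b (λ-bound) ×1
uses in reading order: n, c, a, e, b
typing: the term checks, with type ((Q -> Q) -> ((Q -> R) -> R) -> P) -> Q
ordered: ✗ — d left unused
linear: ✗ — d left unused
affine: ✓ — none of a, e, n, c, d, b used more than once
relevant: ✗ — d left unused
unrestricted: ✓ — type-checks (((Q -> Q) -> ((Q -> R) -> R) -> P) -> Q) and nothing is barred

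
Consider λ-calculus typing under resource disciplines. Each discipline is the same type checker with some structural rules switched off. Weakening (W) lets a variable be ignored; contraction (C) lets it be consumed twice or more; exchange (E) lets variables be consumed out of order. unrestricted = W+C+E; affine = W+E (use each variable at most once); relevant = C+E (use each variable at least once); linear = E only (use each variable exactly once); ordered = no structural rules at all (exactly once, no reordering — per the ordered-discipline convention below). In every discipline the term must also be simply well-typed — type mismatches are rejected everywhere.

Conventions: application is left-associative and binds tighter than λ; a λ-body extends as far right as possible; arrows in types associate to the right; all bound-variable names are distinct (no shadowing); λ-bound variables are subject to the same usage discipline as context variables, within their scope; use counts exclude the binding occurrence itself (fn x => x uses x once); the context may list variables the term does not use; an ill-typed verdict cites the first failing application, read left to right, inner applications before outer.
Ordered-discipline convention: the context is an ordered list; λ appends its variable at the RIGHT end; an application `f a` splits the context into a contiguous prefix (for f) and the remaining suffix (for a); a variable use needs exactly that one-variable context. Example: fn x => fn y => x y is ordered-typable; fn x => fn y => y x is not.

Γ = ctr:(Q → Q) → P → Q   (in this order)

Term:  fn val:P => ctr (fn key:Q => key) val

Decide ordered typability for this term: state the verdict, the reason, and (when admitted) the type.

yes — ctr, val, key: once each, no exchange needed; term : P → Q
counts: ctr=1; val [bound]=1; key [bound]=1
uses in reading order: ctr, key, val
typing: the term checks, with type P → Q
across the five disciplines: ordered ✓ | linear ✓ | affine ✓ | relevant ✓ | unrestricted ✓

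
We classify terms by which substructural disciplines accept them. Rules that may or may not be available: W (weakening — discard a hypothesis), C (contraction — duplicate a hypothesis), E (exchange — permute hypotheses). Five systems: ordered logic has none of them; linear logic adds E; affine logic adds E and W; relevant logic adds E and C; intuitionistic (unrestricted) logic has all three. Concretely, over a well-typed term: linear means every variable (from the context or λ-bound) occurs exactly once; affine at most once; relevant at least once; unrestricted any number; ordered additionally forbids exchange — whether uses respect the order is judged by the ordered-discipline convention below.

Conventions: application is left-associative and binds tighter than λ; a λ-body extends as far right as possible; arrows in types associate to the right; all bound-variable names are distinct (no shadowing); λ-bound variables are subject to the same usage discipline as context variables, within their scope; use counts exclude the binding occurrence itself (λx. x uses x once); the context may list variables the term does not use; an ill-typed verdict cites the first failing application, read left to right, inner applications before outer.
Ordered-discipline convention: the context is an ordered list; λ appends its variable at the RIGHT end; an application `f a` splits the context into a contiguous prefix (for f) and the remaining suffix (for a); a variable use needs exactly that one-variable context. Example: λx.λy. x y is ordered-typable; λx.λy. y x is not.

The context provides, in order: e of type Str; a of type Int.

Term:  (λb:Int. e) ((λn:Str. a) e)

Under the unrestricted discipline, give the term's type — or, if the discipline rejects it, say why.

term : Str
use counts: e ×2; a ×1; b (bound) ×0; n (bound) ×0
order of uses: e, a, e
typing: ✓ — Str
per-discipline verdicts: ordered ✗ · linear ✗ · affine ✗ · relevant ✗ · unrestricted ✓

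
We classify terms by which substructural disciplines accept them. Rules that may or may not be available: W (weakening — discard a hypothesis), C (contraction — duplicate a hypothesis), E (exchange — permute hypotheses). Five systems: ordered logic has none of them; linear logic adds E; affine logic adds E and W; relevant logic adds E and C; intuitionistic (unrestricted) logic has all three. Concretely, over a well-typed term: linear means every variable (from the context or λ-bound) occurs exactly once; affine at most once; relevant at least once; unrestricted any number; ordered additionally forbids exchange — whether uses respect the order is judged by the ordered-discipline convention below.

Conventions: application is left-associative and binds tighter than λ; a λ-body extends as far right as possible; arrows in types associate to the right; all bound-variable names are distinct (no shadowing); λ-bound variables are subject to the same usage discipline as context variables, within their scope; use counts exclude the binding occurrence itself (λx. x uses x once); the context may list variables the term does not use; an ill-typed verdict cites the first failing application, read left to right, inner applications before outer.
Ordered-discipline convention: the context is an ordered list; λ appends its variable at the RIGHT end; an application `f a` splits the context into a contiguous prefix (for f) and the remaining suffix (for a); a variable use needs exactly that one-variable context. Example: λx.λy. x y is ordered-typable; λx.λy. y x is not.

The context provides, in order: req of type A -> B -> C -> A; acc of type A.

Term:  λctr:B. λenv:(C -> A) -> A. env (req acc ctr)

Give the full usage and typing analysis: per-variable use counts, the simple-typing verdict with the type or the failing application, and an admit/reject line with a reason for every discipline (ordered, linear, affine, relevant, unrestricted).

variable uses: req ×1, acc ×1, ctr [bound] ×1, env [bound] ×1
uses in reading order: env, req, acc, ctr
typing: ✓ — B -> ((C -> A) -> A) -> A
ordered: ✗ — no ordered split (uses run env, req, acc, ctr)
linear: ✓ — each of req, acc, ctr, env used exactly once
affine: ✓ — no duplicate uses among req, acc, ctr, env
relevant: ✓ — none of req, acc, ctr, env goes unused
unrestricted: ✓ — typability at B -> ((C -> A) -> A) -> A is all that's needed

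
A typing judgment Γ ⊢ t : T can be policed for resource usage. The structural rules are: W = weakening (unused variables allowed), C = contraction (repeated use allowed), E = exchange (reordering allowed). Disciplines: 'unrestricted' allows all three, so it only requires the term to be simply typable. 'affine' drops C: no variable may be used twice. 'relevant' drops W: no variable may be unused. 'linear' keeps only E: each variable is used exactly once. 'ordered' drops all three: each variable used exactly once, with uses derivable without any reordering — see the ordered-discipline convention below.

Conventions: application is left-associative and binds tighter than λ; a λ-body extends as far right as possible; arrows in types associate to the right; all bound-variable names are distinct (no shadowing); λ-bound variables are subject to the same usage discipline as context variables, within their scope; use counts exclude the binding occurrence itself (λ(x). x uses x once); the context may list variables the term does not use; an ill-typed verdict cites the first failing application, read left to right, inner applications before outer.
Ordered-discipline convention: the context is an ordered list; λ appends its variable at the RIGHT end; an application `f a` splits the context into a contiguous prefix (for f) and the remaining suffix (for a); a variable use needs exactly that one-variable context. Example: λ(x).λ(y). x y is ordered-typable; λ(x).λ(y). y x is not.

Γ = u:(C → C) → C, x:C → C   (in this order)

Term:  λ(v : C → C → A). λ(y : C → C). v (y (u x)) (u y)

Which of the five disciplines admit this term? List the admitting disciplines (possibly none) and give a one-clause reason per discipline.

admitting disciplines: relevant, unrestricted
usage: u: 2, x: 1, v (bound): 1, y (bound): 2
uses in reading order: v, y, u, x, u, y
typing: the term checks, with type (C → C → A) → (C → C) → A
ordered: ✗ — repeated use of u ×2, y ×2
linear: ✗ — repeated use of u ×2, y ×2
affine: ✗ — repeated use of u ×2, y ×2
relevant: ✓ — u, x, v, y: all used, weakening unneeded
unrestricted: ✓ — type-checks ((C → C → A) → (C → C) → A) and nothing is barred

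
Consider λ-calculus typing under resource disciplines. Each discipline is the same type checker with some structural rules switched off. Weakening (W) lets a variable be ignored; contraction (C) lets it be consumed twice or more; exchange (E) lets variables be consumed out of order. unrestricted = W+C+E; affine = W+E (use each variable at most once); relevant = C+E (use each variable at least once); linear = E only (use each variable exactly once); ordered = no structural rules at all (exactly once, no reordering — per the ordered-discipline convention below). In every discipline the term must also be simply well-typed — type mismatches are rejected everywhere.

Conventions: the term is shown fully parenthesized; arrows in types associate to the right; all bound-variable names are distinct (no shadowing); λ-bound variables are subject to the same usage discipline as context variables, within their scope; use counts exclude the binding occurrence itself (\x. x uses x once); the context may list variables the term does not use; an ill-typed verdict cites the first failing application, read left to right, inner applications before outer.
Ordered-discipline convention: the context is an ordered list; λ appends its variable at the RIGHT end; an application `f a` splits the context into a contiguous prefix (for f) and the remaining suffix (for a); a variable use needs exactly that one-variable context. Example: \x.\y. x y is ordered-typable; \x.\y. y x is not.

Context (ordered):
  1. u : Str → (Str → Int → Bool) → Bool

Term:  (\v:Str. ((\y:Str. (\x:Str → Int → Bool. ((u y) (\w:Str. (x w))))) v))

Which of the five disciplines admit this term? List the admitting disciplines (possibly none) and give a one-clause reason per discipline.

accepted by: ordered, linear, affine, relevant, unrestricted
usage: u=1, v (λ-bound)=1, y (λ-bound)=1, x (λ-bound)=1, w (λ-bound)=1
order of uses: u, y, x, w, v
typing: well-typed — term : Str → (Str → Int → Bool) → Bool
ordered ✓ (one use each (u, v, y, x, w); ordered split holds)
linear ✓ (single use per variable (u, v, y, x, w))
affine ✓ (u, v, y, x, w: no repeats, contraction unneeded)
relevant ✓ (none of u, v, y, x, w goes unused)
unrestricted ✓ (simply typable at Str → (Str → Int → Bool) → Bool; W, C, E all held)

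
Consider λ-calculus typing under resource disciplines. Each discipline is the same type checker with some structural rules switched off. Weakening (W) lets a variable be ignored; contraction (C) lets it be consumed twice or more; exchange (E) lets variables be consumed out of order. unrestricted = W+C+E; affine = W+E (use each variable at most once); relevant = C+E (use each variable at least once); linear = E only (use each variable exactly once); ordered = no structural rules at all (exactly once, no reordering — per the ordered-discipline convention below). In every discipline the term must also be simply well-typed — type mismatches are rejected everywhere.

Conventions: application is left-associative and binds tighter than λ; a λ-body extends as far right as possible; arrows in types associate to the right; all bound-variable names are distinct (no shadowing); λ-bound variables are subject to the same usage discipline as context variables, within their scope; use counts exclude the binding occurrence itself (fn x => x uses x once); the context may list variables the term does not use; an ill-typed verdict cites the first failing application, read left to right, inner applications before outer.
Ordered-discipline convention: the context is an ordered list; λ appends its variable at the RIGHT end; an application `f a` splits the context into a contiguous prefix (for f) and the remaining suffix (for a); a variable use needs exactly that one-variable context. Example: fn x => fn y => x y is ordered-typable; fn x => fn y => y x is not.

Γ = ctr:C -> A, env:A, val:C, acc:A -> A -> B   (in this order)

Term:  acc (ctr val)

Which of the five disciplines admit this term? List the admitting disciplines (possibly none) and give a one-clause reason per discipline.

admitted in: affine, unrestricted
variable uses: ctr: 1; env: 0; val: 1; acc: 1
uses in reading order: acc, ctr, val
typing: the term checks, with type A -> B
ordered ✗ (env never used (weakening))
linear ✗ (env never used (weakening))
affine ✓ (at most one use each (ctr, env, val, acc))
relevant ✗ (env never used (weakening))
unrestricted ✓ (type-checks (A -> B) and nothing is barred)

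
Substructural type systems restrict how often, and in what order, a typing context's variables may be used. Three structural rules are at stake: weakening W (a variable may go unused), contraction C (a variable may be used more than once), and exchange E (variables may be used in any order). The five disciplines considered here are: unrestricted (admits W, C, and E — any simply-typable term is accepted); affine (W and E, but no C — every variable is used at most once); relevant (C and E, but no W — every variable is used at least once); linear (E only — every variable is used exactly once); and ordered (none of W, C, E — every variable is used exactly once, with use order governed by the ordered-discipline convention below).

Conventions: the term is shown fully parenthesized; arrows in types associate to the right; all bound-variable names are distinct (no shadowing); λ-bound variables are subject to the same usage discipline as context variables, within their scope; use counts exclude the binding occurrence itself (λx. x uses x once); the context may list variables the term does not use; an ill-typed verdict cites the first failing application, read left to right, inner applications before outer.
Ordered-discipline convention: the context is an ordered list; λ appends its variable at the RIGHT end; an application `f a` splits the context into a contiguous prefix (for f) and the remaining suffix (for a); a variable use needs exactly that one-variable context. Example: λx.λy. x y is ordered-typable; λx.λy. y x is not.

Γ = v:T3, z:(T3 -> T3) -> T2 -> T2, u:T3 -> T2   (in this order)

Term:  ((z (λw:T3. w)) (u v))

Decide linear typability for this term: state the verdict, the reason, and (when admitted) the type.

yes — single use per variable (v, z, u, w); term : T2
usage: v ×1; z ×1; u ×1; w (bound) ×1
order of uses: z, w, u, v
typing: ✓ — T2
all disciplines: ordered ✗ · linear ✓ · affine ✓ · relevant ✓ · unrestricted ✓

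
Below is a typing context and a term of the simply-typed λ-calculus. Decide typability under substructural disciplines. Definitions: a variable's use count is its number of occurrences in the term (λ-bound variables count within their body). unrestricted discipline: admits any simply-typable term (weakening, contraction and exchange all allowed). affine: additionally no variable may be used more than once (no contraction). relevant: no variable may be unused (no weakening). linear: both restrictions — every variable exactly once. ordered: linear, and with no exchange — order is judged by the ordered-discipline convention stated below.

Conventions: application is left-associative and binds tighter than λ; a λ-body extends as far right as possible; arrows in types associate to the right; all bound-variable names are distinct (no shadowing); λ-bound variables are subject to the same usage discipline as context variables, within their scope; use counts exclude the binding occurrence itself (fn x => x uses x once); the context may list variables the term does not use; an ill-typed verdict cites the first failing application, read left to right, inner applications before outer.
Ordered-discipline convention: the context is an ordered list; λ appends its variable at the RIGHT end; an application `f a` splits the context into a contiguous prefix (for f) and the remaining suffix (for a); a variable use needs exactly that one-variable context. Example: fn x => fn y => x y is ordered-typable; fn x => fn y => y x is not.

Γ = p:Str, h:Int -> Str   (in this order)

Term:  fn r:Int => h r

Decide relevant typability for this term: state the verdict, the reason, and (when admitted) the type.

no — p left unused
counts: p=0, h=1, r (bound)=1
left-to-right use order: h, r
typing: the term checks, with type Int -> Str
per-discipline verdicts: ordered ✗ · linear ✗ · affine ✓ · relevant ✗ · unrestricted ✓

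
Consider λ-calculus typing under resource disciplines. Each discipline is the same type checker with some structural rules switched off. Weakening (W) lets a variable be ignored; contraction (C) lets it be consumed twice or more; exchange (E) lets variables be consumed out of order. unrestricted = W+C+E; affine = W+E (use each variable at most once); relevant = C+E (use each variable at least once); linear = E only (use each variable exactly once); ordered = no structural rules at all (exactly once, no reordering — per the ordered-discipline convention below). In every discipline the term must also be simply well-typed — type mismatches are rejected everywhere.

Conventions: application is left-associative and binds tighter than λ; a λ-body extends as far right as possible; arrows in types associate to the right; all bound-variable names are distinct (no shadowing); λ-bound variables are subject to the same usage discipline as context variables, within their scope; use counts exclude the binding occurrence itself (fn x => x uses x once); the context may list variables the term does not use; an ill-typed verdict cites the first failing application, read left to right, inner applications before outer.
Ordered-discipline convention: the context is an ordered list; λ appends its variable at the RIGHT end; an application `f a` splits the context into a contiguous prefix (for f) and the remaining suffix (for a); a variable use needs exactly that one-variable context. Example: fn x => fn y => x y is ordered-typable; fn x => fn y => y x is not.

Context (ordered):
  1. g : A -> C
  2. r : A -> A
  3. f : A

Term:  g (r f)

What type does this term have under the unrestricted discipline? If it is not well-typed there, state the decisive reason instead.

term : C
variable uses: g=1, r=1, f=1
order of uses: g, r, f
typing: the term checks, with type C
across the five disciplines: ordered ✓, linear ✓, affine ✓, relevant ✓, unrestricted ✓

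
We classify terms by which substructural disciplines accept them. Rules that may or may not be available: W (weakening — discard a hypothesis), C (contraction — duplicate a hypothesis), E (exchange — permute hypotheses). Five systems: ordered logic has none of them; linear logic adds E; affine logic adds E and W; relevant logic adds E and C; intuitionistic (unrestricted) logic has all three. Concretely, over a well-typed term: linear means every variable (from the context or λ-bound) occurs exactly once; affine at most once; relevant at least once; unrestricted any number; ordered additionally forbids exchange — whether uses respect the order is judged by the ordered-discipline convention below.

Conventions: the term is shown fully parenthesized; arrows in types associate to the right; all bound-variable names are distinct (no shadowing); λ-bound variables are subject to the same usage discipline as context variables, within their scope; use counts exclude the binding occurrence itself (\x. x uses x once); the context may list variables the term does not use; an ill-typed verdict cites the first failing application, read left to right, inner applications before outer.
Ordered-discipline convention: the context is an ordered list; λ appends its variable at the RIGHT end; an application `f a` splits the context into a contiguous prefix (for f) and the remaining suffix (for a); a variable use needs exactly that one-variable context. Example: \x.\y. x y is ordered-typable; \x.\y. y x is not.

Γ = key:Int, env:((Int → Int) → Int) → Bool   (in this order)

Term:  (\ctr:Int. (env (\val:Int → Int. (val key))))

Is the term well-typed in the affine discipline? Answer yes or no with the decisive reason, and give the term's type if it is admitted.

yes — none of key, env, ctr, val used more than once; term : Int → Bool
counts: key ×1; env ×1; ctr (λ-bound) ×0; val (λ-bound) ×1
uses in reading order: env, val, key
typing: the term checks, with type Int → Bool
across the five disciplines: ordered ✗ · linear ✗ · affine ✓ · relevant ✗ · unrestricted ✓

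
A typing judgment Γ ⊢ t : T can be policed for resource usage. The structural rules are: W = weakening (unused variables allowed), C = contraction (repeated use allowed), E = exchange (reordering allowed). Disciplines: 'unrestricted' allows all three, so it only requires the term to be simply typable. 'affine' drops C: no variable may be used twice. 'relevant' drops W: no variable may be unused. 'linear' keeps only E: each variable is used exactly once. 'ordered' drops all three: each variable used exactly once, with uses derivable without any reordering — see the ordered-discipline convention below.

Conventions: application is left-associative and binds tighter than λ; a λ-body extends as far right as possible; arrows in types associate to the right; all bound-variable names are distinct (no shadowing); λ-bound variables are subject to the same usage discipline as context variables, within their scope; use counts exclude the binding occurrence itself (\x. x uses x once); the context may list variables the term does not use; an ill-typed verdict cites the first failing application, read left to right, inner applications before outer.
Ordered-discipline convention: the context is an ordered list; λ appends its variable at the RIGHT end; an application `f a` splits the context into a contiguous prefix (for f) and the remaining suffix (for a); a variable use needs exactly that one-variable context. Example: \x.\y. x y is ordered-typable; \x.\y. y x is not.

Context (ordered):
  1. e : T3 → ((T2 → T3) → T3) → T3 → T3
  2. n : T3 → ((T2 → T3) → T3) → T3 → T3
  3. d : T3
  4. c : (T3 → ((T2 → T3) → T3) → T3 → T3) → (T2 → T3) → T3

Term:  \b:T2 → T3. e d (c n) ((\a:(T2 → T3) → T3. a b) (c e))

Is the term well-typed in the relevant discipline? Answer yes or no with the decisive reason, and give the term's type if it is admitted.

yes — at least one use each (e, n, d, c, b, a); term : (T2 → T3) → T3
usage: e: 2×; n: 1×; d: 1×; c: 2×; b [bound]: 1×; a [bound]: 1×
uses in reading order: e, d, c, n, a, b, c, e
typing: well-typed at (T2 → T3) → T3
summary: ordered ✗; linear ✗; affine ✗; relevant ✓; unrestricted ✓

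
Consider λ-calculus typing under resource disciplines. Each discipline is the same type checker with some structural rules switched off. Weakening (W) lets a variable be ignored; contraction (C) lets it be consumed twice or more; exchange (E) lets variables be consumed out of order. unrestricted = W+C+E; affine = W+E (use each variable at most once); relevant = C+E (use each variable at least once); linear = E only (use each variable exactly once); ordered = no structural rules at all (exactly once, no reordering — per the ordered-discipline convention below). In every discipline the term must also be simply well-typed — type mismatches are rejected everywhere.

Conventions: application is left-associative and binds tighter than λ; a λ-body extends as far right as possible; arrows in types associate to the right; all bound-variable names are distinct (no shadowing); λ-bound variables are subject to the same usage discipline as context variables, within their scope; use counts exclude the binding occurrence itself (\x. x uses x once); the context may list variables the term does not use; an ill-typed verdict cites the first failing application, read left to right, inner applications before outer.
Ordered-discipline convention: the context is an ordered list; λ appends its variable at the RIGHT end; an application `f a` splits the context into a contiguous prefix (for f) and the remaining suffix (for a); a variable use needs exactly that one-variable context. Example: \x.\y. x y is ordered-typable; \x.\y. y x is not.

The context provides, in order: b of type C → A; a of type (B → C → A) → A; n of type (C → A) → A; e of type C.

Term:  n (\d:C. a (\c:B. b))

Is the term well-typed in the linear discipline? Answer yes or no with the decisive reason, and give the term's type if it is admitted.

no — e, d, c left unused
use counts: b ×1, a ×1, n ×1, e ×0, d (λ-bound) ×0, c (λ-bound) ×0
use order (left to right): n, a, b
typing: ✓ — A
all disciplines: ordered ✗; linear ✗; affine ✓; relevant ✗; unrestricted ✓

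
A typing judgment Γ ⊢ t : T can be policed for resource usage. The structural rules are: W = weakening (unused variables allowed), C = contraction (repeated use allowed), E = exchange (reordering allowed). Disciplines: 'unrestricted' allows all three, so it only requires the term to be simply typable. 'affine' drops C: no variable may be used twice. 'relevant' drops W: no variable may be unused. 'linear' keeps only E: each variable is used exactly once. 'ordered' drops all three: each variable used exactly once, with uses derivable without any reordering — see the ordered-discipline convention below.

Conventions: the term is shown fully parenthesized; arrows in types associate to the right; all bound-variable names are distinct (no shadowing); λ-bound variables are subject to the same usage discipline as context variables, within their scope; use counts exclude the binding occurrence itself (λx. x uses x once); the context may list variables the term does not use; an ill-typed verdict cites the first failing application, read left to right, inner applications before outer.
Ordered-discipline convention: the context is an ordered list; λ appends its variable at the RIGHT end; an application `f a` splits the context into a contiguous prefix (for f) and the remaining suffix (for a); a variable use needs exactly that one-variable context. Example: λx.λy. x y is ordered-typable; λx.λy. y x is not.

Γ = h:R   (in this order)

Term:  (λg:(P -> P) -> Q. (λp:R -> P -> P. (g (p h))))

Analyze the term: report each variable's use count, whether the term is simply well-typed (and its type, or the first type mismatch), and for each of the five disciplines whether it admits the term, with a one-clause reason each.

variable uses: h: 1, g (bound): 1, p (bound): 1
use order (left to right): g, p, h
typing: the term checks, with type ((P -> P) -> Q) -> (R -> P -> P) -> Q
ordered: ✗ — no ordered split (uses run g, p, h)
linear: ✓ — single use per variable (h, g, p)
affine: ✓ — h, g, p: no repeats, contraction unneeded
relevant: ✓ — h, g, p: all used, weakening unneeded
unrestricted: ✓ — type-checks (((P -> P) -> Q) -> (R -> P -> P) -> Q) and nothing is barred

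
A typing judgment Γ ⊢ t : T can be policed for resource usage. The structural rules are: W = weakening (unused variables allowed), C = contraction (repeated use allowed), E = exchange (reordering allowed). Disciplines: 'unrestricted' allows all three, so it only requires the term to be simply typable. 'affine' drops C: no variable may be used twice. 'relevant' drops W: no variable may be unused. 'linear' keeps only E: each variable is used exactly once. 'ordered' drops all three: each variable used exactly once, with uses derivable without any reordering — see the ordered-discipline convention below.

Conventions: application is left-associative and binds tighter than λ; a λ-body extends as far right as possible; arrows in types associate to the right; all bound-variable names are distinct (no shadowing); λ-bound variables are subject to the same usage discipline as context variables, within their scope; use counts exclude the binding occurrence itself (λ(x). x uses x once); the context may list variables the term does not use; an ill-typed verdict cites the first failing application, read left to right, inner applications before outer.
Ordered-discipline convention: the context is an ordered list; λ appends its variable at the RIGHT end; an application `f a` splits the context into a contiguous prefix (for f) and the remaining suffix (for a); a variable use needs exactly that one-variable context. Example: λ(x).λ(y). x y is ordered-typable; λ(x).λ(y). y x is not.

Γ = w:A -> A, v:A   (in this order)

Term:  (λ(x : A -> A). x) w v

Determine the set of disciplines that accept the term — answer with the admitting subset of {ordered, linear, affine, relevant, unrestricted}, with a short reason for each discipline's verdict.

admitted in: ordered, linear, affine, relevant, unrestricted
use counts: w ×1, v ×1, x [bound] ×1
order of uses: x, w, v
typing: the term checks, with type A
ordered ✓ (single-use (w, v, x), ordered derivation ok)
linear ✓ (single use per variable (w, v, x))
affine ✓ (at most one use each (w, v, x))
relevant ✓ (none of w, v, x goes unused)
unrestricted ✓ (type-checks (A) and nothing is barred)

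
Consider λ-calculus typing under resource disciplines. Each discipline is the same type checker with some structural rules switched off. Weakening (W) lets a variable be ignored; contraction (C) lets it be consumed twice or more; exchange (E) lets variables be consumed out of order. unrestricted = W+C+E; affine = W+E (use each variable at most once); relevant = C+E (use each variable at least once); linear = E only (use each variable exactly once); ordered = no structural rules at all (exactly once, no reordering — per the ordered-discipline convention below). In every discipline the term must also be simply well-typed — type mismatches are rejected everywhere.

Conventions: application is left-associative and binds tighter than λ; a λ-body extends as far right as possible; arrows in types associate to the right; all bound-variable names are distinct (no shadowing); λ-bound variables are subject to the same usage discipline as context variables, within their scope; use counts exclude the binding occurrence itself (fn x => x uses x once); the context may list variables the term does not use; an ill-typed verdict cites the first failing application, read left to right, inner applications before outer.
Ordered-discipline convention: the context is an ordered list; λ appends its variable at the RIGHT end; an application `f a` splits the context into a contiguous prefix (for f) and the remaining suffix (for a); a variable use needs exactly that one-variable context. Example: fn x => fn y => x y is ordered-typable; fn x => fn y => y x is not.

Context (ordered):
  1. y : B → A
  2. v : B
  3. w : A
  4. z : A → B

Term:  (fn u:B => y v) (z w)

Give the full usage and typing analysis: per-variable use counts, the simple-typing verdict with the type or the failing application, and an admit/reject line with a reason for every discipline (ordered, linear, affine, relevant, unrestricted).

counts: y: 1×; v: 1×; w: 1×; z: 1×; u [bound]: 0×
uses in reading order: y, v, z, w
typing: well-typed — term : A
ordered: ✗ — u left unused
linear: ✗ — u left unused
affine: ✓ — y, v, w, z, u: no repeats, contraction unneeded
relevant: ✗ — u left unused
unrestricted: ✓ — type-checks (A) and nothing is barred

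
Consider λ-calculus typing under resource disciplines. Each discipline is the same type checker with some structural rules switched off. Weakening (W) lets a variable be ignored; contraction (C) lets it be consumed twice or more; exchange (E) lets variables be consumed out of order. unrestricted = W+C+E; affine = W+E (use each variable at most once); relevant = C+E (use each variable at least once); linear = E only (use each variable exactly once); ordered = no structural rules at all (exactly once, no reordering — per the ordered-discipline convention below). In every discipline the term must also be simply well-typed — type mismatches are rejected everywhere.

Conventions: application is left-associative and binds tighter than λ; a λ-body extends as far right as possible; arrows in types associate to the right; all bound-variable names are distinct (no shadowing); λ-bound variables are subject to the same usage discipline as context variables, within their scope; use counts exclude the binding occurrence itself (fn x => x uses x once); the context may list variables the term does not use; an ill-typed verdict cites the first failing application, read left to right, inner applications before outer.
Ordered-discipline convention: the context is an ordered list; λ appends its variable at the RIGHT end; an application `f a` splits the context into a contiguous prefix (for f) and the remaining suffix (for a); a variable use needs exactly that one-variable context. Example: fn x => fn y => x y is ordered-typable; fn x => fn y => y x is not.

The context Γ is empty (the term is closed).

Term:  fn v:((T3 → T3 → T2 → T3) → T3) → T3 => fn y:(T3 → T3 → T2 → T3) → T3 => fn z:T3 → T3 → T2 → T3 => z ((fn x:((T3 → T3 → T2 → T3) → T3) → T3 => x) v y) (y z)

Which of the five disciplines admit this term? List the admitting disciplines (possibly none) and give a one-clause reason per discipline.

admitted in: relevant, unrestricted
counts: v (λ-bound): 1; y (λ-bound): 2; z (λ-bound): 2; x (λ-bound): 1
order of uses: z, x, v, y, y, z
typing: well-typed at (((T3 → T3 → T2 → T3) → T3) → T3) → ((T3 → T3 → T2 → T3) → T3) → (T3 → T3 → T2 → T3) → T2 → T3
ordered ✗ (uses contraction: y ×2, z ×2)
linear ✗ (uses contraction: y ×2, z ×2)
affine ✗ (uses contraction: y ×2, z ×2)
relevant ✓ (none of v, y, z, x goes unused)
unrestricted ✓ (type-checks ((((T3 → T3 → T2 → T3) → T3) → T3) → ((T3 → T3 → T2 → T3) → T3) → (T3 → T3 → T2 → T3) → T2 → T3) and nothing is barred)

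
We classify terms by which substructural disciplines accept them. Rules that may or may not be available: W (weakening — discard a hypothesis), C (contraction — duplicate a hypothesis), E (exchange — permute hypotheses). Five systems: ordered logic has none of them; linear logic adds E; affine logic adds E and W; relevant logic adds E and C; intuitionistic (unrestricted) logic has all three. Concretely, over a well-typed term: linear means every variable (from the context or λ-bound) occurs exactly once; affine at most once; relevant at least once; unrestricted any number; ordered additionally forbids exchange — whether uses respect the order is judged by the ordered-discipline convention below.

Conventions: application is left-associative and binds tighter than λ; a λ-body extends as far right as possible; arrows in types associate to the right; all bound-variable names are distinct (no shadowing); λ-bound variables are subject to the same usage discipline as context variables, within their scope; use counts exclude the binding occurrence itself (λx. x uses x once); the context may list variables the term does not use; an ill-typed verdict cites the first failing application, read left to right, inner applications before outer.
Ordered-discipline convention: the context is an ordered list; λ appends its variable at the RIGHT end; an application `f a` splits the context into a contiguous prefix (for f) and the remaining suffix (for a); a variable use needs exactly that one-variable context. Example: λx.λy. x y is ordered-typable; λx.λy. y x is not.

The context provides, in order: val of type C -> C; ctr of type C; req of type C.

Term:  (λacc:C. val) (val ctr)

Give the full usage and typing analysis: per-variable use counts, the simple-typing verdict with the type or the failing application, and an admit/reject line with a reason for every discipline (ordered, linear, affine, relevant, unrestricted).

use counts: val: 2×, ctr: 1×, req: 0×, acc (bound): 0×
use order (left to right): val, val, ctr
typing: ✓ — C -> C
ordered: ✗, needs contraction — val ×2; req, acc never used (weakening)
linear: ✗, needs contraction — val ×2; req, acc never used (weakening)
affine: ✗, needs contraction — val ×2
relevant: ✗, req, acc never used (weakening)
unrestricted: ✓, simply typable at C -> C; W, C, E all held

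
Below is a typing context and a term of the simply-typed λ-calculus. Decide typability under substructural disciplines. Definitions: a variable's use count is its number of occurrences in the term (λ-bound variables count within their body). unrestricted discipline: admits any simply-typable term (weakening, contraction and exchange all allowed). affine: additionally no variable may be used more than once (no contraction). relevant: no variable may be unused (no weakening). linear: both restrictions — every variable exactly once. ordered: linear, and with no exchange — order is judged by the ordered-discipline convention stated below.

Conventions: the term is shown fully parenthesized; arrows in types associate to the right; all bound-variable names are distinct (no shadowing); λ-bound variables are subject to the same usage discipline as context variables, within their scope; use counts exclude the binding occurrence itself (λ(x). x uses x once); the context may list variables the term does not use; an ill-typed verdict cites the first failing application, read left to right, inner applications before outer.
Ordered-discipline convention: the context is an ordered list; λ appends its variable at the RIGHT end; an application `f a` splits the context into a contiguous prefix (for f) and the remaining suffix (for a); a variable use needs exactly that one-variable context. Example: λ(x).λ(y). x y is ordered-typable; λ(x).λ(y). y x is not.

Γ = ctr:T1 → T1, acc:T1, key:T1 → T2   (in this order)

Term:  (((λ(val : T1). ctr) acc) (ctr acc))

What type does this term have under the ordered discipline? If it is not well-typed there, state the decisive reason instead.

not well-typed under ordered — uses contraction: ctr ×2, acc ×2; key, val left unused
variable uses: ctr: 2; acc: 2; key: 0; val (λ-bound): 0
order of uses: ctr, acc, ctr, acc
typing: well-typed at T1
summary: ordered ✗ | linear ✗ | affine ✗ | relevant ✗ | unrestricted ✓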